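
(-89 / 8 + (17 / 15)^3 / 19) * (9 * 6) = -5667821 / 9500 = -596.61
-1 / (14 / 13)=-13 / 14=-0.93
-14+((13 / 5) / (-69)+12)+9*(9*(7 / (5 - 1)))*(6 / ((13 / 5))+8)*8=52415681 / 4485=11686.89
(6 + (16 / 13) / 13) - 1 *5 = 185 / 169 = 1.09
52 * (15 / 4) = 195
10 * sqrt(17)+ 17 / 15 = 42.36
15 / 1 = 15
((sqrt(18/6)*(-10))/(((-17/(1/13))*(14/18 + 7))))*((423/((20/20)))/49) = 3807*sqrt(3)/75803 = 0.09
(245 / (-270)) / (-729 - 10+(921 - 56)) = -7 / 972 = -0.01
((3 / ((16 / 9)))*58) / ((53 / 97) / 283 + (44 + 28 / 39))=2.19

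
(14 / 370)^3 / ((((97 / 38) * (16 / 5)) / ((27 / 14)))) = 25137 / 1965336400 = 0.00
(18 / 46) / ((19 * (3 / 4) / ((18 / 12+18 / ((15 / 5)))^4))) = 151875 / 1748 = 86.89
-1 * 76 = -76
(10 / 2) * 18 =90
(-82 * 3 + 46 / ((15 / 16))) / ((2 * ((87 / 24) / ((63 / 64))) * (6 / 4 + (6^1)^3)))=-10339 / 84100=-0.12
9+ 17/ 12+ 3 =161/ 12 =13.42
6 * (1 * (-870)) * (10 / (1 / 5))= -261000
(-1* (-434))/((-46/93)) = -877.43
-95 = -95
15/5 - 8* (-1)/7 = 29/7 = 4.14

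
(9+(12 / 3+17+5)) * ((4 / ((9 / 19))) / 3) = 2660 / 27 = 98.52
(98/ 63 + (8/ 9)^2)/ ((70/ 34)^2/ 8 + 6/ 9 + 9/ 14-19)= -3074960/ 22495941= -0.14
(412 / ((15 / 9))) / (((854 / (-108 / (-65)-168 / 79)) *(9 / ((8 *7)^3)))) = -4113829888 / 1566175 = -2626.67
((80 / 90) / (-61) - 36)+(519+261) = 408448 / 549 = 743.99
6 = 6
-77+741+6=670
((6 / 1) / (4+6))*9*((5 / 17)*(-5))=-135 / 17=-7.94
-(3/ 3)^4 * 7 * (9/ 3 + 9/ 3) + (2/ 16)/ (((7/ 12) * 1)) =-585/ 14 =-41.79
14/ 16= 7/ 8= 0.88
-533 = -533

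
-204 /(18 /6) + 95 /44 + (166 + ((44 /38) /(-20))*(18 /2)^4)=-1169097 /4180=-279.69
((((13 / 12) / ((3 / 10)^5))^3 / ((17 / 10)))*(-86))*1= -29522187500000000000 / 6586148313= -4482466245.37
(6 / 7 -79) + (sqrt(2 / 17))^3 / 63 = -78.14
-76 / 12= -19 / 3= -6.33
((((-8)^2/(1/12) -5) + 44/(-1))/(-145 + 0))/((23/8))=-5752/3335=-1.72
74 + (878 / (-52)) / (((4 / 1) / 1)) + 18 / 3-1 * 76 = -23 / 104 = -0.22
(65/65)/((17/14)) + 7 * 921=6447.82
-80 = -80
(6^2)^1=36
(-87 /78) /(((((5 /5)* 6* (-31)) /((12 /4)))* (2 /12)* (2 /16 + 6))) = 348 /19747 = 0.02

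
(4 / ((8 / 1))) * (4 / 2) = 1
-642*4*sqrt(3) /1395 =-856*sqrt(3) /465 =-3.19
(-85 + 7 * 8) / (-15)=29 / 15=1.93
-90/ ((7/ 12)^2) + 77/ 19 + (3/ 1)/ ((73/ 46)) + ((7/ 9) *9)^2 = -14241426/ 67963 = -209.55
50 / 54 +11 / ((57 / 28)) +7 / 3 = 4444 / 513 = 8.66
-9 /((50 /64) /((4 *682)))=-785664 /25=-31426.56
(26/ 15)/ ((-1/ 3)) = -26/ 5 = -5.20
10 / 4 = 5 / 2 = 2.50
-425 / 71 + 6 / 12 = -779 / 142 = -5.49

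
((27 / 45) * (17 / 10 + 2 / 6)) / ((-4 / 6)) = -183 / 100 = -1.83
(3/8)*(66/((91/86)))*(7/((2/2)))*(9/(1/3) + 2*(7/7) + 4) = 140481/26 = 5403.12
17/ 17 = 1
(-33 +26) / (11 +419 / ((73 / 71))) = -511 / 30552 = -0.02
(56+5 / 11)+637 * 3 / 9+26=9728 / 33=294.79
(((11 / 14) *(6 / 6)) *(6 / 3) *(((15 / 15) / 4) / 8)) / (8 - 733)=-11 / 162400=-0.00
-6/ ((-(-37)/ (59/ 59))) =-6/ 37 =-0.16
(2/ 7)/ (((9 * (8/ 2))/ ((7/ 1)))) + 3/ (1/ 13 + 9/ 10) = 7147/ 2286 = 3.13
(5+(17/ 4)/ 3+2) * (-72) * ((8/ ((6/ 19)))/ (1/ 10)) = -153520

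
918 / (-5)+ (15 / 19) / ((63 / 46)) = -365132 / 1995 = -183.02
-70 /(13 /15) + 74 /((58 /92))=36.61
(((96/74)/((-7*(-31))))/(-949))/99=-16/251444193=-0.00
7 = 7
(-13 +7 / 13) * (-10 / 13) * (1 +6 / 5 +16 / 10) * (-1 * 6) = -36936 / 169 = -218.56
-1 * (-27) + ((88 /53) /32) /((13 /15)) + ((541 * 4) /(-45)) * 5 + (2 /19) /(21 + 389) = -20615396141 /96611580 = -213.38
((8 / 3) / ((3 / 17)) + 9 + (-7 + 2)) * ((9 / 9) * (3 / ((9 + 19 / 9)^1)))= 129 / 25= 5.16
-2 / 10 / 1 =-1 / 5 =-0.20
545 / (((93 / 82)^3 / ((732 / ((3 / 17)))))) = 1246455582880 / 804357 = 1549629.81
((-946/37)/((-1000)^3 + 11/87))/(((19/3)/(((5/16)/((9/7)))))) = 68585/69898285705448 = 0.00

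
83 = 83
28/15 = 1.87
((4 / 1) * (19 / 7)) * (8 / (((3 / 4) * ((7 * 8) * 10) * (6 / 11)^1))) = 836 / 2205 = 0.38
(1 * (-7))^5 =-16807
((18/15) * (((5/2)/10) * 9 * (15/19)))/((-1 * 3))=-27/38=-0.71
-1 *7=-7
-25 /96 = -0.26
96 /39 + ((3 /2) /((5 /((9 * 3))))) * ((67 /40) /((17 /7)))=711457 /88400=8.05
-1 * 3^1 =-3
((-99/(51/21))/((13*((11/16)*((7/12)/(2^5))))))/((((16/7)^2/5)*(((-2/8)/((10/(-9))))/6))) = -1411200/221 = -6385.52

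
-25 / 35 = -5 / 7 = -0.71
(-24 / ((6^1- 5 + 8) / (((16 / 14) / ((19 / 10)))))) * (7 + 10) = -10880 / 399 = -27.27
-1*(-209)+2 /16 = 1673 /8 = 209.12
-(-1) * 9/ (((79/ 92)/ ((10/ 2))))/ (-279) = -460/ 2449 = -0.19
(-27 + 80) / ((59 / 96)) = 5088 / 59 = 86.24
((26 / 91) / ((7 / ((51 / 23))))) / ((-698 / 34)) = -1734 / 393323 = -0.00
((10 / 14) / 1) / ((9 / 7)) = 5 / 9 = 0.56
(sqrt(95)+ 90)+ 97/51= sqrt(95)+ 4687/51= 101.65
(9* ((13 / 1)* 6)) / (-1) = -702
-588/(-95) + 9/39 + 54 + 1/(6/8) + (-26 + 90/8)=696593/14820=47.00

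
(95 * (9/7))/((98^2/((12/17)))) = 2565/285719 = 0.01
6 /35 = 0.17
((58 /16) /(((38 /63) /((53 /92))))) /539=13833 /2153536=0.01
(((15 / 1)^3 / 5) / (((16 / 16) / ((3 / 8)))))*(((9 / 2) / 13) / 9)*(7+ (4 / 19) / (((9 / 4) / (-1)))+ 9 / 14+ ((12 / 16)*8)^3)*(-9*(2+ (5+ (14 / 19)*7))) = -35763203025 / 150176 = -238141.93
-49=-49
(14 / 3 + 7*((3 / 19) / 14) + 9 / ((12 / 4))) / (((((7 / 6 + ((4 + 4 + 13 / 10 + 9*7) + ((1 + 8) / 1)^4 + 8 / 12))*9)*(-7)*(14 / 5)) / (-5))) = 110375 / 3335746932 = 0.00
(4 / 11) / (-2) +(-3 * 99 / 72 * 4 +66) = 1085 / 22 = 49.32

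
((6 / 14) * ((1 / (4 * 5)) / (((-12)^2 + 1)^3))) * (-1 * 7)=-3 / 60972500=-0.00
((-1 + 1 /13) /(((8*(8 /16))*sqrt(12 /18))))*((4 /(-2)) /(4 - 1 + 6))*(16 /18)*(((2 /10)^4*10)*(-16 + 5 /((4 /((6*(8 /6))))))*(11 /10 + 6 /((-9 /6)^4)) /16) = -617*sqrt(6) /1974375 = -0.00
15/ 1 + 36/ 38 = 303/ 19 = 15.95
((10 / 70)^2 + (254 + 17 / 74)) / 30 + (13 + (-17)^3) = -532100089 / 108780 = -4891.52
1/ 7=0.14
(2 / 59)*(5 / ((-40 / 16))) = -4 / 59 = -0.07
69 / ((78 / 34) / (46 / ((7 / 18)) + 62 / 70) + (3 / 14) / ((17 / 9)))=22832054 / 43909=519.99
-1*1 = -1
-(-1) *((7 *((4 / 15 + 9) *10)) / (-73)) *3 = -26.66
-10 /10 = -1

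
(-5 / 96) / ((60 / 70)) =-35 / 576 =-0.06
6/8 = 3/4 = 0.75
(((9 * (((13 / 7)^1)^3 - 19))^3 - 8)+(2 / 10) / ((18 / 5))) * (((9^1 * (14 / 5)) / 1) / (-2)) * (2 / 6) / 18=1057921985861801 / 3112992540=339840.84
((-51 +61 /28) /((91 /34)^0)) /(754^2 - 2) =-1367 /15918392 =-0.00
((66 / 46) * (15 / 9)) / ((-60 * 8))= -11 / 2208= -0.00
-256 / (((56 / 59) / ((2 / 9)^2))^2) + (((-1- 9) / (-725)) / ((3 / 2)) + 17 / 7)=81335027 / 46615905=1.74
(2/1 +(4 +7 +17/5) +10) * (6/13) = 792/65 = 12.18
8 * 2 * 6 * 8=768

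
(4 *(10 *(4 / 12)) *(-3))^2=1600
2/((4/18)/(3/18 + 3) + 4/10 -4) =-285/503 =-0.57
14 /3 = 4.67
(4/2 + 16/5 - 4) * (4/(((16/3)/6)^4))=7.69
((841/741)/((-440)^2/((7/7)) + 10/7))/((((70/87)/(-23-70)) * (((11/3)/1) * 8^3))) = -6804531/18852380518400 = -0.00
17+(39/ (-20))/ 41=13901/ 820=16.95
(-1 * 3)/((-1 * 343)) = 3/343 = 0.01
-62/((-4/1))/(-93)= -1/6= -0.17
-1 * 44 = -44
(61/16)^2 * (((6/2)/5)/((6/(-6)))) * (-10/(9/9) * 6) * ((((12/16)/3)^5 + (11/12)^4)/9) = 218218045/5308416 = 41.11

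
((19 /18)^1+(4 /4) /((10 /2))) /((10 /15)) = 113 /60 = 1.88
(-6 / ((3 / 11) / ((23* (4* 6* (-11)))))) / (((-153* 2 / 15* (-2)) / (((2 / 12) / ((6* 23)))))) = 3.95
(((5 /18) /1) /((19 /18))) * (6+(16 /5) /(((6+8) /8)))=274 /133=2.06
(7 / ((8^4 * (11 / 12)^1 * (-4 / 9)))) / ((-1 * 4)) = 189 / 180224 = 0.00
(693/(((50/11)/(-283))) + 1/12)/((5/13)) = -168269777/1500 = -112179.85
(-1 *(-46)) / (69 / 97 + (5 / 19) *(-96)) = -84778 / 45249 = -1.87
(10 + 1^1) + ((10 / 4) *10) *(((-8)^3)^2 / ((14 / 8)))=26214477 / 7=3744925.29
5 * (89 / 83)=445 / 83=5.36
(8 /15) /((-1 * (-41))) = 8 /615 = 0.01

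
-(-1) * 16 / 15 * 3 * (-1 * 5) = -16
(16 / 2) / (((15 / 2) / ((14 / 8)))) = 28 / 15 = 1.87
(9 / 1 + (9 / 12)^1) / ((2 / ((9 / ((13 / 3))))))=81 / 8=10.12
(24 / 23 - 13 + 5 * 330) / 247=6.63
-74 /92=-37 /46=-0.80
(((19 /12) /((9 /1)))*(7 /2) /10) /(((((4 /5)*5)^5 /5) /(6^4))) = 399 /1024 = 0.39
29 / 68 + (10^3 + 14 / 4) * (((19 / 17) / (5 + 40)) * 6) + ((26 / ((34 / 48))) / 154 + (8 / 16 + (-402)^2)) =4234738203 / 26180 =161754.71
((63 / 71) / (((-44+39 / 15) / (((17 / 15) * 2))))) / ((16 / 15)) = -595 / 13064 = -0.05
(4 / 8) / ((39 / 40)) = 20 / 39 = 0.51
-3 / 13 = -0.23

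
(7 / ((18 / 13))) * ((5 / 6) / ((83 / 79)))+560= 5055785 / 8964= 564.01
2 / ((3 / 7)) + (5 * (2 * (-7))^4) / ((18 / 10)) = 960442 / 9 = 106715.78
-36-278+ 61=-253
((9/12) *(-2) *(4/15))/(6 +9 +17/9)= -0.02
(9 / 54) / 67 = 1 / 402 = 0.00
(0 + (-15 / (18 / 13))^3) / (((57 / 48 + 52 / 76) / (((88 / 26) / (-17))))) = 35321000 / 261171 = 135.24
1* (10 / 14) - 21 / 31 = 8 / 217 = 0.04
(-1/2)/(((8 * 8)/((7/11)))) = -7/1408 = -0.00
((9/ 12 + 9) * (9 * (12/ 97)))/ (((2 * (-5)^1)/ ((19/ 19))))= -1053/ 970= -1.09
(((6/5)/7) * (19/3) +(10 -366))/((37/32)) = -397504/1295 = -306.95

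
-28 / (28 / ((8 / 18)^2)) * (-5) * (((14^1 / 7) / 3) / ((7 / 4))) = 640 / 1701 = 0.38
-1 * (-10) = 10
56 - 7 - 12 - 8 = 29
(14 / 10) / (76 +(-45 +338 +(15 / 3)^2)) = 7 / 1970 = 0.00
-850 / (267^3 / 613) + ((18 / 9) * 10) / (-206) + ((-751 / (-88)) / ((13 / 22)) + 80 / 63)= 11123823065213 / 713628839196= 15.59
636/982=318/491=0.65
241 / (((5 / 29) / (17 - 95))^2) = 1233111204 / 25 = 49324448.16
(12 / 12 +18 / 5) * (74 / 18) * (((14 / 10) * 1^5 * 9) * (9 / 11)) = 53613 / 275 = 194.96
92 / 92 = 1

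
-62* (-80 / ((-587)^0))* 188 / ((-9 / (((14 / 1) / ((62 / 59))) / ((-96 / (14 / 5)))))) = 1087016 / 27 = 40259.85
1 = 1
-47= -47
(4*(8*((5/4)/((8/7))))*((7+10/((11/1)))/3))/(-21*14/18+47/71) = -216195/36718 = -5.89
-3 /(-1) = 3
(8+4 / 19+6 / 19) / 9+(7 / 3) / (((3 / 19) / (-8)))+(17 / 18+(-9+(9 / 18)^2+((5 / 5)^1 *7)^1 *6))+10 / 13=-731911 / 8892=-82.31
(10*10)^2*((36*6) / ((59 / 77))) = 166320000 / 59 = 2818983.05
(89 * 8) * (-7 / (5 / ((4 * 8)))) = -159488 / 5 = -31897.60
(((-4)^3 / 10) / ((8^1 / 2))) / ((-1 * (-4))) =-0.40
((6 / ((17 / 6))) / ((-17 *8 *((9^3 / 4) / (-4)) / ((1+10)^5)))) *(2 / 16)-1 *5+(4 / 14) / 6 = 315845 / 163863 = 1.93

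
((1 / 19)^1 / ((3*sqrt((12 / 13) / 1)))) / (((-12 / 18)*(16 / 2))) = -sqrt(39) / 1824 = -0.00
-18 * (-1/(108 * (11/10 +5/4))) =10/141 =0.07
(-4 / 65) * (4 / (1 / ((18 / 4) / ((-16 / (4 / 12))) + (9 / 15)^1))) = -81 / 650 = -0.12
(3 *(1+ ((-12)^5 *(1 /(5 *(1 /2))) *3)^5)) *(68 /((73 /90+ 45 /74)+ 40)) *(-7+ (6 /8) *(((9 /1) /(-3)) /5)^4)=2174037904728798238893903131237216216517 /26938671875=80703232691526231335185420000.00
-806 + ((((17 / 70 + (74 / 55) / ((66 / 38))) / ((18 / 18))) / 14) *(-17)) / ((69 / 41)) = -3960429059 / 4909212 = -806.73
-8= -8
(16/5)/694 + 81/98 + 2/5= 209331/170030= 1.23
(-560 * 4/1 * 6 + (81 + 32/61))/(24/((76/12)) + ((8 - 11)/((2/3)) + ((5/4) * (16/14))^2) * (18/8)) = 6069129416/792207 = 7661.04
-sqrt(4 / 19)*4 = -8*sqrt(19) / 19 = -1.84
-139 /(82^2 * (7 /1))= -139 /47068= -0.00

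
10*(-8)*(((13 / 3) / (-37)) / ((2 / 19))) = 9880 / 111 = 89.01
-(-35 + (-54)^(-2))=102059/2916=35.00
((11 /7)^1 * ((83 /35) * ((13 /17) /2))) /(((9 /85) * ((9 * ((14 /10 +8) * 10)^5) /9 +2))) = 11869 /6473033479332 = 0.00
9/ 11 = 0.82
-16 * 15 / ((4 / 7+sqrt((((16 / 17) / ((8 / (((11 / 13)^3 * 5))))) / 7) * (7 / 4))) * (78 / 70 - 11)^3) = 0.29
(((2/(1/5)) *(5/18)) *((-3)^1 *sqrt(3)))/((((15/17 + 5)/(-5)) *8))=85 *sqrt(3)/96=1.53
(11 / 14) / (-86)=-11 / 1204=-0.01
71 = 71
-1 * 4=-4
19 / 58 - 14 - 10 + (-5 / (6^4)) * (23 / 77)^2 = -5275131721 / 222835536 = -23.67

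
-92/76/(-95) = 23/1805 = 0.01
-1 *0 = 0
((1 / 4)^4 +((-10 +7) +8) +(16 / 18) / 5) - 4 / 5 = 50477 / 11520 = 4.38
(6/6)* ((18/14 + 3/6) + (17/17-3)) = -0.21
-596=-596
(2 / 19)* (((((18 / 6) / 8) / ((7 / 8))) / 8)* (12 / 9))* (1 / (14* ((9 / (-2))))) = -1 / 8379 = -0.00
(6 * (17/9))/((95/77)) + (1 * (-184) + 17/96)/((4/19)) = -31517731/36480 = -863.97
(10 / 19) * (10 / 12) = 25 / 57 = 0.44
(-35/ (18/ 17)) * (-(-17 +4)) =-7735/ 18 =-429.72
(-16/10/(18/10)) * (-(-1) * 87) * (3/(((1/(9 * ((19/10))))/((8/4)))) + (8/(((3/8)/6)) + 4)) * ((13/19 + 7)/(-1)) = 13243952/95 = 139410.02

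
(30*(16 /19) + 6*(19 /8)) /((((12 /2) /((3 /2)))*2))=3003 /608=4.94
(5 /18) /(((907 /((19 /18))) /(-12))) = -95 /24489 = -0.00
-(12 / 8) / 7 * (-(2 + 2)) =6 / 7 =0.86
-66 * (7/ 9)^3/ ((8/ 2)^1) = -3773/ 486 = -7.76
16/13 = 1.23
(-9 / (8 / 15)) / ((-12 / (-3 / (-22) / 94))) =135 / 66176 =0.00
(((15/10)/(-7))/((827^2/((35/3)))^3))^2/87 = 37515625/2884897434312924335930002123763988413148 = 0.00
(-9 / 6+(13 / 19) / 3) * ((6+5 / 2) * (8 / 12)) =-2465 / 342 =-7.21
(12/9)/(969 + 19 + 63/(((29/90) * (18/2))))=58/43923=0.00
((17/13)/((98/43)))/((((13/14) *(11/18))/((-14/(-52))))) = 6579/24167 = 0.27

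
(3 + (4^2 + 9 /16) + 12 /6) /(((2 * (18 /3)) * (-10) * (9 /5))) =-115 /1152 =-0.10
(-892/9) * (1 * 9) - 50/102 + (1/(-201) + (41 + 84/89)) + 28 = -822.55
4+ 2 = 6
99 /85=1.16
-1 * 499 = -499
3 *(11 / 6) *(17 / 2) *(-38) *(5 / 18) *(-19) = 337535 / 36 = 9375.97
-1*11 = -11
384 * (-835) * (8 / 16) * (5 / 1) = -801600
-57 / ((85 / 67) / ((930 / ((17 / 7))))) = -4972338 / 289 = -17205.32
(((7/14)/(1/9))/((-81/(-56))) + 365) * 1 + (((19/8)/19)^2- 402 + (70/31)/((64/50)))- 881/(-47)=-11215891/839232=-13.36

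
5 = 5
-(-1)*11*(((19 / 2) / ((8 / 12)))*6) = 1881 / 2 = 940.50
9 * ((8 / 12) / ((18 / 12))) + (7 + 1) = 12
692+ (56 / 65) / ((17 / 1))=692.05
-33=-33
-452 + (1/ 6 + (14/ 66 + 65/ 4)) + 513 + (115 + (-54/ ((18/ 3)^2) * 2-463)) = -36085/ 132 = -273.37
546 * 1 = 546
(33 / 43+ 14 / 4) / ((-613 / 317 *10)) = -116339 / 527180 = -0.22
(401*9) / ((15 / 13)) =15639 / 5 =3127.80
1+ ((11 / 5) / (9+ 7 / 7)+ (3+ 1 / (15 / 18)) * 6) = 1321 / 50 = 26.42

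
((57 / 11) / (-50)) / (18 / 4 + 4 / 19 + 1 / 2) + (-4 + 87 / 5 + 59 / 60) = 521393 / 36300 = 14.36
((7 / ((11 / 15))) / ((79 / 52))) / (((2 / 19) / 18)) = 933660 / 869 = 1074.41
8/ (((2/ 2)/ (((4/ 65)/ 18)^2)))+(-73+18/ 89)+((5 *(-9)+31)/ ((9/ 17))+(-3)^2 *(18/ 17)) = -46452014059/ 517786425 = -89.71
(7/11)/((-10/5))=-7/22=-0.32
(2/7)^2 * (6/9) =8/147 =0.05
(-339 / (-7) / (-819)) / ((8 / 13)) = -113 / 1176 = -0.10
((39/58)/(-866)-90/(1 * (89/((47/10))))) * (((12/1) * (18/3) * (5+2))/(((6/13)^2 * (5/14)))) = -35194109223/1117573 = -31491.55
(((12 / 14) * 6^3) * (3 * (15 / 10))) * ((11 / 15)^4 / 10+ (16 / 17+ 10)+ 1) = 3708635292 / 371875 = 9972.80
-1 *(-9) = 9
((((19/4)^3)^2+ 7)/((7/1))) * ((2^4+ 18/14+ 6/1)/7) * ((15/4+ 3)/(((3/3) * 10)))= 207175107753/56197120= 3686.58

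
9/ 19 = 0.47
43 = 43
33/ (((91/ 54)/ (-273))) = -5346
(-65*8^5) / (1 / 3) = -6389760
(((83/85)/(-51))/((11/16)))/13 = -1328/619905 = -0.00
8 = 8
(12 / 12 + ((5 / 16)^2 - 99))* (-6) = 75189 / 128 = 587.41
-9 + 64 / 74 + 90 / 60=-491 / 74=-6.64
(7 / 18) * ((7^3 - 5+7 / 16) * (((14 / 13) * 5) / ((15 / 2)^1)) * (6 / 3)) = 88445 / 468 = 188.99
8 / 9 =0.89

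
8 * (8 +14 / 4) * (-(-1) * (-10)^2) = 9200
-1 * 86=-86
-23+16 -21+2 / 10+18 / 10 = -26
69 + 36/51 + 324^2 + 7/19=33929882/323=105046.07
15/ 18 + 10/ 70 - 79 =-3277/ 42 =-78.02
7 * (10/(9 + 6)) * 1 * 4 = 56/3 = 18.67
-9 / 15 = -0.60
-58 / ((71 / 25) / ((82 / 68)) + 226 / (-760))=-4518200 / 160299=-28.19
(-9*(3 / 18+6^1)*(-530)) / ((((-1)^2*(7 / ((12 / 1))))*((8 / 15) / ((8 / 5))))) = 1058940 / 7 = 151277.14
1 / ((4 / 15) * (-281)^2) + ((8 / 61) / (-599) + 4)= 4.00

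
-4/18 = -2/9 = -0.22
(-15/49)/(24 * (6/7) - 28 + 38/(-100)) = 250/6377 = 0.04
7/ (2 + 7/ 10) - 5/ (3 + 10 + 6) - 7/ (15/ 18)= -15571/ 2565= -6.07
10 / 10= 1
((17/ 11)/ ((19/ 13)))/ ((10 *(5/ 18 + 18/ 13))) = 25857/ 406505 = 0.06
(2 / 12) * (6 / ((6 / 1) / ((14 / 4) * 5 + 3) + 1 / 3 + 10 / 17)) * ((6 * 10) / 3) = 41820 / 2539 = 16.47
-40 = -40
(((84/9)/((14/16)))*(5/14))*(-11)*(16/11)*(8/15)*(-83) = 169984/63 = 2698.16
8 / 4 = 2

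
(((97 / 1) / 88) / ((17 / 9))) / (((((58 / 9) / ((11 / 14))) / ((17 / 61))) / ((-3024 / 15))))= -70713 / 17690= -4.00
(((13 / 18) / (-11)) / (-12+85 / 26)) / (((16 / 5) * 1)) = 845 / 359568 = 0.00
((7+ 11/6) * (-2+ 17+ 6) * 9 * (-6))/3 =-3339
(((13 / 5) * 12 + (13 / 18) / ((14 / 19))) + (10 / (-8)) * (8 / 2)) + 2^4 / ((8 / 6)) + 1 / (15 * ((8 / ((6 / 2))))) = 98797 / 2520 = 39.21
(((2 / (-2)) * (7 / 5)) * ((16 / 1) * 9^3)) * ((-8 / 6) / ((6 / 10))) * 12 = 435456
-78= -78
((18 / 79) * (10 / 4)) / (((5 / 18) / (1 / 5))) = 0.41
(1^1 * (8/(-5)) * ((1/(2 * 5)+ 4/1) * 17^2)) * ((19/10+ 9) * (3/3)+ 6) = -4004962/125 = -32039.70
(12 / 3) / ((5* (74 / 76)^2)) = 5776 / 6845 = 0.84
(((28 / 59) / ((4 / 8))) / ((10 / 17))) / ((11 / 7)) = 1.03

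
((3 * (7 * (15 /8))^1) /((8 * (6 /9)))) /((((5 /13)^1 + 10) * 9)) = 91 /1152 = 0.08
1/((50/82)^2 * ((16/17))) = 28577/10000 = 2.86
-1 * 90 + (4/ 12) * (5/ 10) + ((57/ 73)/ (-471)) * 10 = -6178619/ 68766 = -89.85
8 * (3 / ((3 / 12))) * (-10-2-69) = -7776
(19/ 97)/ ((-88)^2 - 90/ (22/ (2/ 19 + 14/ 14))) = 3971/ 156902447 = 0.00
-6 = -6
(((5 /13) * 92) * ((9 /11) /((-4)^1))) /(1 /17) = -17595 /143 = -123.04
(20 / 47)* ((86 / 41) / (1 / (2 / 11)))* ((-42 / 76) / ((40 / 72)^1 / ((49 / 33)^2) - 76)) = 86724120 / 73247272153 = 0.00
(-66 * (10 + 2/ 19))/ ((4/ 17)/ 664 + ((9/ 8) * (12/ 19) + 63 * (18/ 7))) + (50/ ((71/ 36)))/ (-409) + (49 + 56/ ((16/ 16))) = 290305258653/ 2878897421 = 100.84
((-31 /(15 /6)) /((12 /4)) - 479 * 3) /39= -36.95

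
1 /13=0.08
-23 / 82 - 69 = -5681 / 82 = -69.28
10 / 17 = 0.59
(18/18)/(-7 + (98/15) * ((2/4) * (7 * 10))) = 0.00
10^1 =10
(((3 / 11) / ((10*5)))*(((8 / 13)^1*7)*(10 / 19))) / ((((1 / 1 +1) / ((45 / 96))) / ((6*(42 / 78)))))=1323 / 141284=0.01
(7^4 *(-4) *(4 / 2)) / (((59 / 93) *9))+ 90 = -579518 / 177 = -3274.11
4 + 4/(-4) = 3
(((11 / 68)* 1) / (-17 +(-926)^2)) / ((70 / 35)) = 11 / 116614424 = 0.00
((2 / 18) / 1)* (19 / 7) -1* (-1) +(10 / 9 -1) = 89 / 63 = 1.41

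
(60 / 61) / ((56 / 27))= 405 / 854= 0.47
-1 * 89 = -89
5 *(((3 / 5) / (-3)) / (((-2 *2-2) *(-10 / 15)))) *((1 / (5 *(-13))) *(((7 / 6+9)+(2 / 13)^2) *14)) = 72331 / 131820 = 0.55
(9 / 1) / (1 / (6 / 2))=27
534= 534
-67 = -67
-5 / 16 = -0.31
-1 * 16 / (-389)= 16 / 389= 0.04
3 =3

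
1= 1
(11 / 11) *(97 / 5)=97 / 5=19.40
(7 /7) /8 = 1 /8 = 0.12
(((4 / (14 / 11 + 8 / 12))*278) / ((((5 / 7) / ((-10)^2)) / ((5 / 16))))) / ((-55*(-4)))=14595 / 128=114.02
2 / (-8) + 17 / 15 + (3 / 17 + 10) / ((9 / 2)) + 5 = 8.14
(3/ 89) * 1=3/ 89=0.03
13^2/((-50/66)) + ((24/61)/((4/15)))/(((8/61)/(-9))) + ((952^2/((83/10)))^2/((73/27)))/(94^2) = 55407588675472191/111089947300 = 498763.30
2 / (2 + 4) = 1 / 3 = 0.33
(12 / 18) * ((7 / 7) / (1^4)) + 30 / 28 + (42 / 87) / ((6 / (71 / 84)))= 13199 / 7308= 1.81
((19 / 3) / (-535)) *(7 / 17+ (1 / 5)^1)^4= -138920704 / 83782003125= -0.00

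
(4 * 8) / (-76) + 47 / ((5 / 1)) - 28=-1807 / 95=-19.02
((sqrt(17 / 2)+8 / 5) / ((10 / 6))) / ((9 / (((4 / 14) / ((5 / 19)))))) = 304 / 2625+19 * sqrt(34) / 525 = 0.33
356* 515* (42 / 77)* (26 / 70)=2860104 / 77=37144.21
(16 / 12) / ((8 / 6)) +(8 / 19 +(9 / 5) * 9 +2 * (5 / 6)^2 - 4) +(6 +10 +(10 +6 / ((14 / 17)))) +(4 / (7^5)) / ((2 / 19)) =1388080679 / 28739970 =48.30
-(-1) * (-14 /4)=-7 /2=-3.50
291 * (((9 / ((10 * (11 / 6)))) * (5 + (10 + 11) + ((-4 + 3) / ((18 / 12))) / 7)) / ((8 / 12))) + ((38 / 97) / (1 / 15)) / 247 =2694899694 / 485485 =5550.94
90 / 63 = 10 / 7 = 1.43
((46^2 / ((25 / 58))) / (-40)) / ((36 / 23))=-352843 / 4500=-78.41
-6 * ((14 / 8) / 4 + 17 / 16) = -9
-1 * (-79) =79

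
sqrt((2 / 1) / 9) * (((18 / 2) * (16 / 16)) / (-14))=-3 * sqrt(2) / 14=-0.30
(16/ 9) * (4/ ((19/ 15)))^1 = 320/ 57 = 5.61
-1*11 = -11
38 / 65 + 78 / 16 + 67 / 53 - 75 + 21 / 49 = -13089171 / 192920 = -67.85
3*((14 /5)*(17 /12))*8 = 476 /5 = 95.20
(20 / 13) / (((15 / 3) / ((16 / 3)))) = 64 / 39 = 1.64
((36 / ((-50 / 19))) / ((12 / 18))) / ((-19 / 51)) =55.08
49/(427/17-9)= 833/274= 3.04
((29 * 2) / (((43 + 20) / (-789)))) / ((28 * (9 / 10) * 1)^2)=-190675 / 166698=-1.14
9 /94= 0.10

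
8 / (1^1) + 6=14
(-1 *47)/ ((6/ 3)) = -47/ 2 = -23.50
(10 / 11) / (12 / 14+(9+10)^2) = 70 / 27863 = 0.00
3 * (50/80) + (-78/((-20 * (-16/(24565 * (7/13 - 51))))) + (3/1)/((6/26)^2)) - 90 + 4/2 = 7250873/24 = 302119.71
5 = 5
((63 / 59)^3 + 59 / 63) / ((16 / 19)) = 264768059 / 103511016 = 2.56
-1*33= -33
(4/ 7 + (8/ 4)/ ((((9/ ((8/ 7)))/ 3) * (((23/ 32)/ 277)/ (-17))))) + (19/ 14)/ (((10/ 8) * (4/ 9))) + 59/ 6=-12024013/ 2415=-4978.89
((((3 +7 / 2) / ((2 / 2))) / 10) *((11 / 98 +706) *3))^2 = 7283310935121 / 3841600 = 1895905.60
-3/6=-1/2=-0.50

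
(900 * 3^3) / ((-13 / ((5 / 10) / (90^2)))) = -3 / 26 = -0.12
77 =77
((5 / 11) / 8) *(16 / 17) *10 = 100 / 187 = 0.53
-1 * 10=-10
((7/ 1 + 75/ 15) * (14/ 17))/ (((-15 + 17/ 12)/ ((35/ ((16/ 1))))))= -4410/ 2771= -1.59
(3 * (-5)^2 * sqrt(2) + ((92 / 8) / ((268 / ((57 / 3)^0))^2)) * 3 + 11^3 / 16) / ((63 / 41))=489941267 / 9049824 + 1025 * sqrt(2) / 21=123.17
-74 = -74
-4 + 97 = 93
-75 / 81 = -25 / 27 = -0.93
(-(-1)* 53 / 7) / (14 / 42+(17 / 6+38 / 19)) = 1.47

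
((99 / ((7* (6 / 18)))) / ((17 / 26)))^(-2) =14161 / 59629284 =0.00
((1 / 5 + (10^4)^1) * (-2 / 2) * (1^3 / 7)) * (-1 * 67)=478581 / 5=95716.20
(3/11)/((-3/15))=-15/11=-1.36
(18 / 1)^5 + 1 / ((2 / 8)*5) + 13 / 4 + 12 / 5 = 37791489 / 20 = 1889574.45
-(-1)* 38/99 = 38/99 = 0.38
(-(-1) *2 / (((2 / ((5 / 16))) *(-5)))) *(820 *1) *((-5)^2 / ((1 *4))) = -320.31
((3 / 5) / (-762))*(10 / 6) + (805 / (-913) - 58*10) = -404123803 / 695706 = -580.88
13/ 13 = 1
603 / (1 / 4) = 2412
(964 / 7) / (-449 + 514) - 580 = -262936 / 455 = -577.88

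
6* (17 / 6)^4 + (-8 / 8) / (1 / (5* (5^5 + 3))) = -3294719 / 216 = -15253.33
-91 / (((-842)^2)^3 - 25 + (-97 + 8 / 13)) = -1183 / 4632505048711087894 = -0.00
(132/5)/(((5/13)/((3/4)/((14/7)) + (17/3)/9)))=31031/450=68.96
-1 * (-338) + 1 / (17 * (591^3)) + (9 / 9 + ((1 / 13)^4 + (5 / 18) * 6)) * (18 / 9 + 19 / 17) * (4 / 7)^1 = 240470188089417253 / 701589067886889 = 342.75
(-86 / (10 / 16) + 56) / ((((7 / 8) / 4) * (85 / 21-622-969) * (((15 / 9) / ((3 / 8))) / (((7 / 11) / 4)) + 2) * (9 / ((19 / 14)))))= 4896 / 4135055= 0.00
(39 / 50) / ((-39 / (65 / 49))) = -13 / 490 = -0.03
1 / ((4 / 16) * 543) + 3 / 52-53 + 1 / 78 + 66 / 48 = -970323 / 18824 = -51.55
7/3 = 2.33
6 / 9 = 2 / 3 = 0.67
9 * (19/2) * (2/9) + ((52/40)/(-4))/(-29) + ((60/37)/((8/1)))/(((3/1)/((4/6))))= 2453683/128760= 19.06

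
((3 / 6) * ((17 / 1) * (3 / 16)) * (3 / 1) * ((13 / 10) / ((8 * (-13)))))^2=23409 / 6553600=0.00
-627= -627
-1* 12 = -12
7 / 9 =0.78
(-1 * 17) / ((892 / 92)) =-391 / 223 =-1.75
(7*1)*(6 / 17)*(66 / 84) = 33 / 17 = 1.94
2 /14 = 1 /7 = 0.14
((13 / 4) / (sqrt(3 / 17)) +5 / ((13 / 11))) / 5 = 11 / 13 +13 * sqrt(51) / 60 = 2.39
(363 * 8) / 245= 2904 / 245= 11.85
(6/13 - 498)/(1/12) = -77616/13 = -5970.46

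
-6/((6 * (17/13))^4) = -28561/18040536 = -0.00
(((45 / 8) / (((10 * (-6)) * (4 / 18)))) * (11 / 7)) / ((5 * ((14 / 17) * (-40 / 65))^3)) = 3205776717 / 3147038720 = 1.02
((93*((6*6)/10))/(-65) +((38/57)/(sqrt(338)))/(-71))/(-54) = 0.10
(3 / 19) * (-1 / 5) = -3 / 95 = -0.03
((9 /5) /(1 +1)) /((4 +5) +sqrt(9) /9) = 27 /280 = 0.10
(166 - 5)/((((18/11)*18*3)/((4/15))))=1771/3645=0.49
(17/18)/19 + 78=26693/342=78.05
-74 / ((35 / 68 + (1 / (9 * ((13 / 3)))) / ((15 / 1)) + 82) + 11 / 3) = -2943720 / 3428363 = -0.86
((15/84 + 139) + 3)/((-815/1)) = -3981/22820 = -0.17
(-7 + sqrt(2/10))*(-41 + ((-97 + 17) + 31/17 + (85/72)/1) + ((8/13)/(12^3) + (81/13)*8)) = 5693065/11934 -162659*sqrt(5)/11934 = 446.57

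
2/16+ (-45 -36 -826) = -7255/8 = -906.88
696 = 696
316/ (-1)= -316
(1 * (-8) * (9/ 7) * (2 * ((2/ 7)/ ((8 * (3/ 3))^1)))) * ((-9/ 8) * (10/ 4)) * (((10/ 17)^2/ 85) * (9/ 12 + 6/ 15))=9315/ 962948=0.01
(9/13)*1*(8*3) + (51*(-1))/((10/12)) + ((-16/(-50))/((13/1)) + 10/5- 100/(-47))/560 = -14665899/329000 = -44.58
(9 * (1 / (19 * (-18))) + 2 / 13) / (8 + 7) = 21 / 2470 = 0.01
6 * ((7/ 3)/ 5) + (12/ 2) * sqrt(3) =14/ 5 + 6 * sqrt(3) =13.19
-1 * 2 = -2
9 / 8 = 1.12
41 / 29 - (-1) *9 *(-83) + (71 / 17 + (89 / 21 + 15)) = -7476643 / 10353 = -722.17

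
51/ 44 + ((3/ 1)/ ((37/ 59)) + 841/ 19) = 1552973/ 30932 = 50.21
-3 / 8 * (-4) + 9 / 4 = 15 / 4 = 3.75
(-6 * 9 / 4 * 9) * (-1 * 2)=243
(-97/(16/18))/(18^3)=-97/5184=-0.02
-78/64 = -39/32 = -1.22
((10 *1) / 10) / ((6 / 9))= 3 / 2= 1.50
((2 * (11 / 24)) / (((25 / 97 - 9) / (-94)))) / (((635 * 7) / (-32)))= -50149 / 706755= -0.07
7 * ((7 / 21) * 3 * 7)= 49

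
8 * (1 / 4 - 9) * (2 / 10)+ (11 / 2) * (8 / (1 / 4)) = 162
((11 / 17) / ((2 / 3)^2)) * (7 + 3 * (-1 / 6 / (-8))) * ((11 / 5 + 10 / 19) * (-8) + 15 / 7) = -146314773 / 723520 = -202.23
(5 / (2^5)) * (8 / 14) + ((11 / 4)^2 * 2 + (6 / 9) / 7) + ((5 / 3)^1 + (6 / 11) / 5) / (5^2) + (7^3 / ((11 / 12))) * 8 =173760227 / 57750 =3008.84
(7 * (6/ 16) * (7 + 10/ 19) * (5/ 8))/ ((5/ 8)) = 3003/ 152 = 19.76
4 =4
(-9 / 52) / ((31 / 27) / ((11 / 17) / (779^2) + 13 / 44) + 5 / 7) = -228125098845 / 6063468857212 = -0.04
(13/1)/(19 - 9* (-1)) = 13/28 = 0.46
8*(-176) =-1408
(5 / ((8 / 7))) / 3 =35 / 24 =1.46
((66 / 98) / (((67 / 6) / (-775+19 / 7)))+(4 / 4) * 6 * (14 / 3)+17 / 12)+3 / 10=-23248157 / 1378860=-16.86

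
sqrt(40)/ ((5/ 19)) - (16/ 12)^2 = -16/ 9+38 * sqrt(10)/ 5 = 22.26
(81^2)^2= 43046721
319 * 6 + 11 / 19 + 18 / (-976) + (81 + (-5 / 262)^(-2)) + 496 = 1214010893 / 231800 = 5237.32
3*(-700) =-2100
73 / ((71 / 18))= 1314 / 71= 18.51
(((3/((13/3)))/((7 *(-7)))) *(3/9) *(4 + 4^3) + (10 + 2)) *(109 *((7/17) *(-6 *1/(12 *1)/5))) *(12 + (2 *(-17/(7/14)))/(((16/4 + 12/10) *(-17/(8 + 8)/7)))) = -103478496/20111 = -5145.37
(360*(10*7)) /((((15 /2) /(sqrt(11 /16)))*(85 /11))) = 1848*sqrt(11) /17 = 360.54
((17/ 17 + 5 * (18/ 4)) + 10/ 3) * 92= 7406/ 3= 2468.67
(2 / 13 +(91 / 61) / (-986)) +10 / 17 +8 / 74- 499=-14411630369 / 28930226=-498.15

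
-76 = -76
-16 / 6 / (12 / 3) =-0.67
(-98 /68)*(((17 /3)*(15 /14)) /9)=-35 /36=-0.97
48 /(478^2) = 12 /57121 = 0.00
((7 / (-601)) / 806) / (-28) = 1 / 1937624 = 0.00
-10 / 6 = -5 / 3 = -1.67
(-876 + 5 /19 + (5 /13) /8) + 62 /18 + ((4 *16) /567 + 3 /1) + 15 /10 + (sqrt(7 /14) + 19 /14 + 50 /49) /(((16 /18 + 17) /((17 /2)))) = -1094115962951 /1262681784 + 153 *sqrt(2) /644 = -866.17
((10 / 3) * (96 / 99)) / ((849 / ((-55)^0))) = 320 / 84051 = 0.00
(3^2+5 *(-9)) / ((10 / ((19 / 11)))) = -342 / 55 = -6.22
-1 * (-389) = 389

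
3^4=81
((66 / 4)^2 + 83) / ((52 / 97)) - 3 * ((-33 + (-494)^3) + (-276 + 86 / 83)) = 6243748971463 / 17264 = 361662938.57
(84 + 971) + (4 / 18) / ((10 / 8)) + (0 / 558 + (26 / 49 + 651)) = 3763292 / 2205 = 1706.71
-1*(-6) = 6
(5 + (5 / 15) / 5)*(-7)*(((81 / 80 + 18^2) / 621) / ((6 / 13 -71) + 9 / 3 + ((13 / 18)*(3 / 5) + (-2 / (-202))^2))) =0.28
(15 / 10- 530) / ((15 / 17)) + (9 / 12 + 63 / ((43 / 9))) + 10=-1483579 / 2580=-575.03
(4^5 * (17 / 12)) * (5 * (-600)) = -4352000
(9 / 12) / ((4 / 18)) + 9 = 12.38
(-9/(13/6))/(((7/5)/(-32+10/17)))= 144180/1547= 93.20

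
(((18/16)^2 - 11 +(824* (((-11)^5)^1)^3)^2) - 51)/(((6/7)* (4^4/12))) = 5307780959003898948395550487218272896439/8192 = 647922480347155633349066200000000000.00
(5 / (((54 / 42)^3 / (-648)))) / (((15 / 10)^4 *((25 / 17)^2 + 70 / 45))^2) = -293352478720 / 68182087689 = -4.30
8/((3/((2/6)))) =0.89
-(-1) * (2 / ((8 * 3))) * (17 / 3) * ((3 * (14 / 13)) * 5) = 595 / 78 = 7.63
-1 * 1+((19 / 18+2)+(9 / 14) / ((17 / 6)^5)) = 368372819 / 178901982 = 2.06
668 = 668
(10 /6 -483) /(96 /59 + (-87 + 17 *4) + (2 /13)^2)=14398124 /518967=27.74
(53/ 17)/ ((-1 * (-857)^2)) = -53/ 12485633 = -0.00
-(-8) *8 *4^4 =16384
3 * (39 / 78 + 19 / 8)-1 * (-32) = 325 / 8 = 40.62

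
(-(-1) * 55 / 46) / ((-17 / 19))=-1.34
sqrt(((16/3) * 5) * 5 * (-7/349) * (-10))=20 * sqrt(73290)/1047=5.17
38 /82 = 19 /41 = 0.46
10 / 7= 1.43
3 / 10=0.30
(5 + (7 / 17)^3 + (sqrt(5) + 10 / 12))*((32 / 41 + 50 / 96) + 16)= 140.82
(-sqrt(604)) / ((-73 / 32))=64*sqrt(151) / 73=10.77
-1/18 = -0.06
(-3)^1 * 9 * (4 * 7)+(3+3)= -750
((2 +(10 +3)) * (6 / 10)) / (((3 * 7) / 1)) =3 / 7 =0.43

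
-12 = -12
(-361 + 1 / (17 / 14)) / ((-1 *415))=6123 / 7055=0.87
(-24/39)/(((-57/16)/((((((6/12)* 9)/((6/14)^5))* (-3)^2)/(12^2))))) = 67228/20007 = 3.36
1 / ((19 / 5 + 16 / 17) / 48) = 4080 / 403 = 10.12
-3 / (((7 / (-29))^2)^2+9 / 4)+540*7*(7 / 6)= 28105849158 / 6375133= 4408.67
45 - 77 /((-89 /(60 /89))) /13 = 45.04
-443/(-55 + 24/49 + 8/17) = 369019/45015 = 8.20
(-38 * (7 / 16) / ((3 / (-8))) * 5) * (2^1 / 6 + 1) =2660 / 9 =295.56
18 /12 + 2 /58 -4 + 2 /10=-657 /290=-2.27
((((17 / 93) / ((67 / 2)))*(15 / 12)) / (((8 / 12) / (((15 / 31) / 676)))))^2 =1625625 / 30311662399592704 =0.00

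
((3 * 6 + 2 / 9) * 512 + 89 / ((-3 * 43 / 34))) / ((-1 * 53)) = -3601546 / 20511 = -175.59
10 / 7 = 1.43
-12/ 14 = -6/ 7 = -0.86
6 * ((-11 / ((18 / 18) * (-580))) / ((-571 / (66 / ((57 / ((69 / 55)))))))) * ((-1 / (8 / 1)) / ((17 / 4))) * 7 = 15939 / 267427850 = 0.00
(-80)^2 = 6400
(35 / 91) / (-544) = -5 / 7072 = -0.00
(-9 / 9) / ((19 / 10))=-10 / 19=-0.53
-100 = -100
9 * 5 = 45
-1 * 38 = -38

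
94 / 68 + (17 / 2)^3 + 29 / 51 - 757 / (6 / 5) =-2007 / 136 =-14.76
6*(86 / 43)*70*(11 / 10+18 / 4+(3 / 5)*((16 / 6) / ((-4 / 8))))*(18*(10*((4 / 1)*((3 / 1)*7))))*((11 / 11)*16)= 487710720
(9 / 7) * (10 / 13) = 90 / 91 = 0.99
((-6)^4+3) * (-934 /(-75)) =16176.88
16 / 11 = 1.45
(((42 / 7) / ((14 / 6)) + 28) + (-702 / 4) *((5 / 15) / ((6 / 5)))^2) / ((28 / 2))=2861 / 2352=1.22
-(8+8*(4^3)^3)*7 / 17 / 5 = -2936024 / 17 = -172707.29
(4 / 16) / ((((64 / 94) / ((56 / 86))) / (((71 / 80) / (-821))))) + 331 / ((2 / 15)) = 224357602241 / 90375680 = 2482.50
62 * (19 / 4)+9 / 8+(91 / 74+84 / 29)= 2573065 / 8584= 299.75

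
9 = 9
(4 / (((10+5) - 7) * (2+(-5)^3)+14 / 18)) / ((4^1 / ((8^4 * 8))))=-294912 / 8849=-33.33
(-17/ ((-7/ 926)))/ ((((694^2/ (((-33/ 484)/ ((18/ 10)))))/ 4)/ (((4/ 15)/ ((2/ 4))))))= -31484/ 83443437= -0.00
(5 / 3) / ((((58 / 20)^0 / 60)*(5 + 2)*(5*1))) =20 / 7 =2.86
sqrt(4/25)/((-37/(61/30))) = -61/2775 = -0.02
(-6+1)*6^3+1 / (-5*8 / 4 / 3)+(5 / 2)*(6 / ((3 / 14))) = -10103 / 10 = -1010.30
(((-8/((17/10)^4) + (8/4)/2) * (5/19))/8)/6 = 17605/76171152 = 0.00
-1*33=-33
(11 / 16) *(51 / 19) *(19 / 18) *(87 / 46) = 5423 / 1472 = 3.68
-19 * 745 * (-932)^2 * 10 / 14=-61476863600 / 7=-8782409085.71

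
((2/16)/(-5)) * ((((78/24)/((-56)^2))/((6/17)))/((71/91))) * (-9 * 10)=8619/1017856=0.01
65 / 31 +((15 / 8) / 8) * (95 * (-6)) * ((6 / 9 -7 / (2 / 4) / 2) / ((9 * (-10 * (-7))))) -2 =59987 / 41664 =1.44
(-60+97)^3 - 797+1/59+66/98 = 144135692/2891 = 49856.69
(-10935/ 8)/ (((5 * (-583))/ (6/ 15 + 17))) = 190269/ 23320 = 8.16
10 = 10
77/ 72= 1.07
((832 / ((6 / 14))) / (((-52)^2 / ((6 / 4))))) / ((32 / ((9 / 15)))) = 21 / 1040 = 0.02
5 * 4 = 20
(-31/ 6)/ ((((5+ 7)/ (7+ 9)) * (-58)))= 31/ 261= 0.12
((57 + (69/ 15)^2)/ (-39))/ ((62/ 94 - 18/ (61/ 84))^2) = -16061272306/ 4665281330775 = -0.00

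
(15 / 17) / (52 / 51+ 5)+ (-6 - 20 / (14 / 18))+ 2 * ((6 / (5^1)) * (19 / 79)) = -26306433 / 848855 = -30.99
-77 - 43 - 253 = -373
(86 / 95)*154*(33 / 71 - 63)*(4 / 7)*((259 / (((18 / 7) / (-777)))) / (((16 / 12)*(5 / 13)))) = 5127964649808 / 6745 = 760261623.40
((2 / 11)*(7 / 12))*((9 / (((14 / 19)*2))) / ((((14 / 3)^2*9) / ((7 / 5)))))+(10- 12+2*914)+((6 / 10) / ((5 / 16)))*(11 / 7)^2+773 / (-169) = 133078258659 / 72872800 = 1826.17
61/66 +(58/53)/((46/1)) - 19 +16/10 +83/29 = -158537447/11665830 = -13.59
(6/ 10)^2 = 9/ 25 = 0.36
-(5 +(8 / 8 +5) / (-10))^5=-5153632 / 3125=-1649.16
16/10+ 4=28/5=5.60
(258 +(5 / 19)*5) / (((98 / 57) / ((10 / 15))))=4927 / 49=100.55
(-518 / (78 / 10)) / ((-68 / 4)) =2590 / 663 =3.91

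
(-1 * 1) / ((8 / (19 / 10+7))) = -89 / 80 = -1.11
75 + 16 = 91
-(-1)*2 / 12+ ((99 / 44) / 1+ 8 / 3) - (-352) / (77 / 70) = 3901 / 12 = 325.08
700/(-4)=-175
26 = 26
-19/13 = -1.46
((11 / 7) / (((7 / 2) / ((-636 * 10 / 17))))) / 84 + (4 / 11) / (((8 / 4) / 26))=174952 / 64141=2.73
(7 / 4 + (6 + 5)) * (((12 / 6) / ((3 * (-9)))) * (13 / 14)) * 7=-221 / 36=-6.14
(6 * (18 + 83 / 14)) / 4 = 1005 / 28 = 35.89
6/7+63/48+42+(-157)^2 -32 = 2762051/112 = 24661.17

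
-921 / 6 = -153.50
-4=-4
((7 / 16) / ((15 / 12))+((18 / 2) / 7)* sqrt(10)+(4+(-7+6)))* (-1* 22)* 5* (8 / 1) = -7920* sqrt(10) / 7 - 2948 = -6525.89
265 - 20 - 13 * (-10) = 375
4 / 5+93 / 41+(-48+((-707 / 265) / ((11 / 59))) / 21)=-16354358 / 358545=-45.61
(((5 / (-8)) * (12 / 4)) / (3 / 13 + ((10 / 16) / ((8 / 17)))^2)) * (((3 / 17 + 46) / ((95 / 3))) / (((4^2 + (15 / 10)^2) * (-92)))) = 47024640 / 57601115521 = 0.00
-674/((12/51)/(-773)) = 2214258.50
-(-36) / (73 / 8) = 288 / 73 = 3.95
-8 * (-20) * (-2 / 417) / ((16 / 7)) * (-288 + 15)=12740 / 139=91.65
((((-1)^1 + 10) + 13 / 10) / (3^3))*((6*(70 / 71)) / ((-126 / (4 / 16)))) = -103 / 23004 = -0.00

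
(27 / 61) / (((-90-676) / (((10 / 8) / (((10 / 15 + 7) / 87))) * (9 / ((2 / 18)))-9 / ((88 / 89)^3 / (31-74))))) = -655659319743 / 732376595456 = -0.90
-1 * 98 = -98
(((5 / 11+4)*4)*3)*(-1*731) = -429828 / 11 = -39075.27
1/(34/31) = 31/34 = 0.91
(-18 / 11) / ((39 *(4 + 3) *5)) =-6 / 5005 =-0.00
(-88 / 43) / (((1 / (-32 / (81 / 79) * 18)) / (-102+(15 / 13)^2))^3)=-2074353697628906101669888 / 5603925249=-370160843597809.76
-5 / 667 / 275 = -1 / 36685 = -0.00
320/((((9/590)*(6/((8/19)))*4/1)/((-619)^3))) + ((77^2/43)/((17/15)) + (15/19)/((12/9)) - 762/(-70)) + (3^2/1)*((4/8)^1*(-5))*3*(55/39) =-59574814915988607139/682505460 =-87288407796.75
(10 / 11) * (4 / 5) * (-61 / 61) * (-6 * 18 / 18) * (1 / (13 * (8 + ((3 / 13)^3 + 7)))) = 1352 / 60467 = 0.02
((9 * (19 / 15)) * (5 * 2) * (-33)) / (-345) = 1254 / 115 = 10.90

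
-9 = -9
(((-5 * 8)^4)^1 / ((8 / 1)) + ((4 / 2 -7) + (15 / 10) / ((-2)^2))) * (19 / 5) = 48639297 / 40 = 1215982.42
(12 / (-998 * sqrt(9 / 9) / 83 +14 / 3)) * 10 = -3735 / 229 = -16.31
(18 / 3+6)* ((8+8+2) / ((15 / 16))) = 1152 / 5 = 230.40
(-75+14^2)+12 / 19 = 2311 / 19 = 121.63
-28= -28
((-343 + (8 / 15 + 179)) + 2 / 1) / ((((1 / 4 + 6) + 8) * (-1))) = 11.33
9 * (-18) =-162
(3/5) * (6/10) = 9/25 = 0.36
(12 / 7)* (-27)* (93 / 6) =-5022 / 7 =-717.43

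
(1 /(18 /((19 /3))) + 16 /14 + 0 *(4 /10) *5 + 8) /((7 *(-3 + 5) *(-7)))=-0.10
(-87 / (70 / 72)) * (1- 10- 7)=1431.77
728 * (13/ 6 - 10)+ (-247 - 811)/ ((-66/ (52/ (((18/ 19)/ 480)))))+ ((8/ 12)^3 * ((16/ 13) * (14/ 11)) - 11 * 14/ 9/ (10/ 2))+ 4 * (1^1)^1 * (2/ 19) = 152821412606/ 366795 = 416639.85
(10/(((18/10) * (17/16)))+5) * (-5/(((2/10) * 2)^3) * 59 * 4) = -57709375/306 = -188592.73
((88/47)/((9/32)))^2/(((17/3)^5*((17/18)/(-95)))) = -40680161280/53319889921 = -0.76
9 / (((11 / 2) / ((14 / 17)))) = 252 / 187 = 1.35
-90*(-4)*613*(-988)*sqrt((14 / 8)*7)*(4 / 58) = -1526222880 / 29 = -52628375.17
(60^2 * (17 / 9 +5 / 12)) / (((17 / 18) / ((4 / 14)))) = 298800 / 119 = 2510.92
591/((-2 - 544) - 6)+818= 150315/184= 816.93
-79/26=-3.04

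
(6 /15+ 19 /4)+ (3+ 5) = 263 /20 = 13.15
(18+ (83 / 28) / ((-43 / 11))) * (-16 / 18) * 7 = -41518 / 387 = -107.28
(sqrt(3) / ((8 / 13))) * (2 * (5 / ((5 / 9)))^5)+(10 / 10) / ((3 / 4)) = 4 / 3+767637 * sqrt(3) / 4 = 332397.90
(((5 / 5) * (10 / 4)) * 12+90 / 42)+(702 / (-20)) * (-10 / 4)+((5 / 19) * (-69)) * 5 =15483 / 532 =29.10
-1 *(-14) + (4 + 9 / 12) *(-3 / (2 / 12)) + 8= -127 / 2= -63.50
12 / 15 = 4 / 5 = 0.80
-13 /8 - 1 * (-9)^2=-661 /8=-82.62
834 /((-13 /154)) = -128436 /13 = -9879.69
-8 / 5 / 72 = -0.02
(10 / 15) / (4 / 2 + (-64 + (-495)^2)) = 2 / 734889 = 0.00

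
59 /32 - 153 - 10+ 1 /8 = -5153 /32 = -161.03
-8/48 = -1/6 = -0.17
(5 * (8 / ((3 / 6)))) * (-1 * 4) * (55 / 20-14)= 3600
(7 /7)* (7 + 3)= 10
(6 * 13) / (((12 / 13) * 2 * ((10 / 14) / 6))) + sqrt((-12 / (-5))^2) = 3573 / 10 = 357.30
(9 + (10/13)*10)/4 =217/52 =4.17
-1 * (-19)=19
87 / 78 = 29 / 26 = 1.12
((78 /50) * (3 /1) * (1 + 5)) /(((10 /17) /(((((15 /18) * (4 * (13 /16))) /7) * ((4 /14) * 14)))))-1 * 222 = -51843 /350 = -148.12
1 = 1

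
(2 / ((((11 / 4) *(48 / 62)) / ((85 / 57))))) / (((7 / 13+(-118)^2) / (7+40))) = 1609985 / 340496739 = 0.00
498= 498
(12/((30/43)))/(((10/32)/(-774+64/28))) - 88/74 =-275034324/6475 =-42476.34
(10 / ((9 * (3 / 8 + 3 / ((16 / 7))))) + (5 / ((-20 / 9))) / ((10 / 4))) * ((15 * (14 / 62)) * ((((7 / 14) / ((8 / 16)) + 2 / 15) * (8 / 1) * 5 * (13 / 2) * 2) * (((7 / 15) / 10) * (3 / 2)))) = -33.75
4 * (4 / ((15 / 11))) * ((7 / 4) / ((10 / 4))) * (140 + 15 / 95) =1640408 / 1425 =1151.16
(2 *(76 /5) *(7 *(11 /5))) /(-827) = -11704 /20675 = -0.57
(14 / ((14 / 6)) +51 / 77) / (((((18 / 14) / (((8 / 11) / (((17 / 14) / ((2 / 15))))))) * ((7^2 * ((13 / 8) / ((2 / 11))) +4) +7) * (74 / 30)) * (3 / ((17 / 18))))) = 0.00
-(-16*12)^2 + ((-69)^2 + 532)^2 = 27978985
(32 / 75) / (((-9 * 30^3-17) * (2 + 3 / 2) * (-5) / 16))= 1024 / 637919625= 0.00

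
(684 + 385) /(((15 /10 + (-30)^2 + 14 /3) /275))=1763850 /5437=324.42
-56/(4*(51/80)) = -1120/51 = -21.96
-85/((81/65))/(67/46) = -254150/5427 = -46.83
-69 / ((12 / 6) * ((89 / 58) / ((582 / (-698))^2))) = -169446681 / 10840289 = -15.63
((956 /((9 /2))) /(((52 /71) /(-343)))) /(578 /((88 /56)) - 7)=-2613226 /9477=-275.74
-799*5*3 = -11985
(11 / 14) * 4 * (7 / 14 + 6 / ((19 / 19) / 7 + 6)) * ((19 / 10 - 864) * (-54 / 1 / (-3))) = -108391833 / 1505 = -72021.15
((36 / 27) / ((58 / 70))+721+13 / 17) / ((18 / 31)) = 16582985 / 13311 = 1245.81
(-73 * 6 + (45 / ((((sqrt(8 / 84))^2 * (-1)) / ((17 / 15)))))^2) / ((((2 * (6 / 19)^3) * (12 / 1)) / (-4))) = -2618512417 / 1728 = -1515342.83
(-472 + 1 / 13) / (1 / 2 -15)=12270 / 377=32.55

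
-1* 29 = -29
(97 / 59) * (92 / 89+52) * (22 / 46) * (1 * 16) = 1365760 / 2047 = 667.20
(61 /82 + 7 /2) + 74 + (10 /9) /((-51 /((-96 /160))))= 490906 /6273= 78.26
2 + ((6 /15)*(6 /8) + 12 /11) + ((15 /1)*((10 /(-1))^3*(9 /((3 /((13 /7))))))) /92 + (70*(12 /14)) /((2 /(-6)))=-19215247 /17710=-1084.99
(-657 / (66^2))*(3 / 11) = -219 / 5324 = -0.04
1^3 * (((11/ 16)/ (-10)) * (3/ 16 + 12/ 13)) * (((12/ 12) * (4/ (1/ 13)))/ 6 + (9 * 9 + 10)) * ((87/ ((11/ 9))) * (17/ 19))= -23573781/ 48640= -484.66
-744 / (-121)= 744 / 121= 6.15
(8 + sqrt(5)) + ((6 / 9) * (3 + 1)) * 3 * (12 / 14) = sqrt(5) + 104 / 7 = 17.09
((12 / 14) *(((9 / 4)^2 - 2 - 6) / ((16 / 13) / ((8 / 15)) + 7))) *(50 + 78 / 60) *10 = -940329 / 6776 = -138.77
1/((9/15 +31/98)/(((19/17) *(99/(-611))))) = -921690/4663763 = -0.20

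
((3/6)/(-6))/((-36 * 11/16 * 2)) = 1/594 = 0.00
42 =42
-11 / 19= -0.58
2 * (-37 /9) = -74 /9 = -8.22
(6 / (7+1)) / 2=3 / 8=0.38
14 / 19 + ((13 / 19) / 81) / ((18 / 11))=20555 / 27702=0.74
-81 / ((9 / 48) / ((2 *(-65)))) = 56160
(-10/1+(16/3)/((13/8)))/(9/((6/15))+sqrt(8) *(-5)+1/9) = -639804/1311037-282960 *sqrt(2)/1311037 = -0.79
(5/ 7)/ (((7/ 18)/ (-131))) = -11790/ 49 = -240.61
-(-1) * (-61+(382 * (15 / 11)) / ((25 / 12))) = 10397 / 55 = 189.04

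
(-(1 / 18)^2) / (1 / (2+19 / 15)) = -49 / 4860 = -0.01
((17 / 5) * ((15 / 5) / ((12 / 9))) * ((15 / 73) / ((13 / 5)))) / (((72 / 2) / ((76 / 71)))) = 4845 / 269516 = 0.02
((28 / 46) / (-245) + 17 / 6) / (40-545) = -13673 / 2439150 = -0.01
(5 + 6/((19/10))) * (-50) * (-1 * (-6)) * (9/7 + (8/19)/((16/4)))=-8602500/2527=-3404.23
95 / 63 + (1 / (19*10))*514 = 25216 / 5985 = 4.21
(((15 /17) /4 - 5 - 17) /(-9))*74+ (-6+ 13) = 56939 /306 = 186.08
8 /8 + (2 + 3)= 6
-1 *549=-549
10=10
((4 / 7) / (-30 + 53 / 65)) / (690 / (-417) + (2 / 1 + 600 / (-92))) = 415610 / 131103567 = 0.00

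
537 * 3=1611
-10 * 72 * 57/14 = -20520/7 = -2931.43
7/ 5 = 1.40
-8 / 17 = -0.47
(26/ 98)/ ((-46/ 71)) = -923/ 2254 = -0.41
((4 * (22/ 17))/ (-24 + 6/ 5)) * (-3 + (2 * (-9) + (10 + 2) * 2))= -220/ 323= -0.68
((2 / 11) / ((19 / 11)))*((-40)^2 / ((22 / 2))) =15.31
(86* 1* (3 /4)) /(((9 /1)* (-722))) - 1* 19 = -82351 /4332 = -19.01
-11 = -11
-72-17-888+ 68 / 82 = -40023 / 41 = -976.17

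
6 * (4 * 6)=144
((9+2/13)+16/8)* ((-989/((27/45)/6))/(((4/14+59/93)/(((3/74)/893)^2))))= -4201049475/17002255423894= -0.00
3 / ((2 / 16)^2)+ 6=198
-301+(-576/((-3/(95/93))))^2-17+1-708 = 35981375/961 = 37441.60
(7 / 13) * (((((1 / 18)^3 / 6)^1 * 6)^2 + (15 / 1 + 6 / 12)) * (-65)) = -18451631555 / 34012224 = -542.50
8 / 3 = 2.67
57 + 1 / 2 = 115 / 2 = 57.50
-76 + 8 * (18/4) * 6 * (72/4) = 3812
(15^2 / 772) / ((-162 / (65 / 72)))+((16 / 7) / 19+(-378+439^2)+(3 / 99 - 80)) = 192263.15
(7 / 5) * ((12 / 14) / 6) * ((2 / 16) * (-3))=-3 / 40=-0.08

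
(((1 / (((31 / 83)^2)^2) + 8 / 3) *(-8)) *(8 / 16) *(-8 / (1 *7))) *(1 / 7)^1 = 684631456 / 19393941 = 35.30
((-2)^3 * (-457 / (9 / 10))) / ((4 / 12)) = 36560 / 3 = 12186.67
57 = 57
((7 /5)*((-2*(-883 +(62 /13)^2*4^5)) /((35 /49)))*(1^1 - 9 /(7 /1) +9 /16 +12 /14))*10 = -996055.85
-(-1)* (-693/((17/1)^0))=-693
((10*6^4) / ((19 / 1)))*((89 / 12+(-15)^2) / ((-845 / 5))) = -3012120 / 3211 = -938.06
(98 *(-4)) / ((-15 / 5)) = 392 / 3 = 130.67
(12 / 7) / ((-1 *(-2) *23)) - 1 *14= -2248 / 161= -13.96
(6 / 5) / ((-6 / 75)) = -15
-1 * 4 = -4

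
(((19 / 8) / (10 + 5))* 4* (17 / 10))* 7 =2261 / 300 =7.54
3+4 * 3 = 15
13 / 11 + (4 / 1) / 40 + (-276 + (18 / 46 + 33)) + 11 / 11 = -608027 / 2530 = -240.33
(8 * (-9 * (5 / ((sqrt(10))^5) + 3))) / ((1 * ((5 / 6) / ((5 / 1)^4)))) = -162000-270 * sqrt(10) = -162853.81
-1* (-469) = 469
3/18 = 1/6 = 0.17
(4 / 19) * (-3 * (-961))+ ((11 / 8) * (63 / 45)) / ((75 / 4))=8650463 / 14250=607.05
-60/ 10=-6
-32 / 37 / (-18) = 16 / 333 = 0.05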